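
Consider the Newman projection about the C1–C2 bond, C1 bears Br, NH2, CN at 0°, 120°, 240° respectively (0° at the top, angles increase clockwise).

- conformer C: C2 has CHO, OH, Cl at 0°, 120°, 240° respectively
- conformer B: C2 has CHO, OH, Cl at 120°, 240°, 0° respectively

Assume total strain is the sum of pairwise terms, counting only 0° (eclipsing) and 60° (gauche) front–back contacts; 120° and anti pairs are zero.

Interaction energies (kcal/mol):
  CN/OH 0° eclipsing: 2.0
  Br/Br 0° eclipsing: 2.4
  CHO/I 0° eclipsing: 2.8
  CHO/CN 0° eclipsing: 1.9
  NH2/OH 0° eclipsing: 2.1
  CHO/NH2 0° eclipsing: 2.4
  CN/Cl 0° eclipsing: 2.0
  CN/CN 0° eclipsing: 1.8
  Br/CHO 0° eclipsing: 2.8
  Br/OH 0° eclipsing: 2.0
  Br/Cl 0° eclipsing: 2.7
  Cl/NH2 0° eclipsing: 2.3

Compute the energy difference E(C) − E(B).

C (eclipsed): Br–CHO eclipsed, NH2–OH eclipsed, CN–Cl eclipsed; 2.8 + 2.1 + 2.0 = 6.9 kcal/mol.
B (eclipsed): Br–Cl eclipsed, NH2–CHO eclipsed, CN–OH eclipsed; 2.7 + 2.4 + 2.0 = 7.1 kcal/mol.
E(C) − E(B) = 6.9 − 7.1 = -0.2 kcal/mol.

-0.2 kcal/mol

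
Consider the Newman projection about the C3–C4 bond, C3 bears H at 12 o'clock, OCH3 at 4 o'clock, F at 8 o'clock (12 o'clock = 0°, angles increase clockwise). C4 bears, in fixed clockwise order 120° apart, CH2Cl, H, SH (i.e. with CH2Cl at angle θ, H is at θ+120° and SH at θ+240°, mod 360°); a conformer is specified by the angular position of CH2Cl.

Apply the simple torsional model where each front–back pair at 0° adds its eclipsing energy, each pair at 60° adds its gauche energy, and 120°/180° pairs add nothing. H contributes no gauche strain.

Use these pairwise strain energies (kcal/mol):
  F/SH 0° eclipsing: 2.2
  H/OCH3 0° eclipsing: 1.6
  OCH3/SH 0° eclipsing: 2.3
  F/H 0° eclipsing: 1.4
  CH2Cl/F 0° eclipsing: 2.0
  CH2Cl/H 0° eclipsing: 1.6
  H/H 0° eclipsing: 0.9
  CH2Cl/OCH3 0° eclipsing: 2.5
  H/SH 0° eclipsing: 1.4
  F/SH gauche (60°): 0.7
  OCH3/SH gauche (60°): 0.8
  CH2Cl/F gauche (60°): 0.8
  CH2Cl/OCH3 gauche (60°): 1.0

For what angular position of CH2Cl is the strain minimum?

CH2Cl at 0° (eclipsed): H(0°)/CH2Cl(0°) eclipsed 1.6; OCH3(120°)/H(120°) eclipsed 1.6; F(240°)/SH(240°) eclipsed 2.2 → 5.4 kcal/mol.
CH2Cl at 60° (staggered): OCH3(120°)/CH2Cl(60°) gauche 1.0; F(240°)/SH(300°) gauche 0.7 → 1.7 kcal/mol.
CH2Cl at 120° (eclipsed): H(0°)/SH(0°) eclipsed 1.4; OCH3(120°)/CH2Cl(120°) eclipsed 2.5; F(240°)/H(240°) eclipsed 1.4 → 5.3 kcal/mol.
CH2Cl at 180° (staggered): OCH3(120°)/CH2Cl(180°) gauche 1.0; OCH3(120°)/SH(60°) gauche 0.8; F(240°)/CH2Cl(180°) gauche 0.8 → 2.6 kcal/mol.
CH2Cl at 240° (eclipsed): H(0°)/H(0°) eclipsed 0.9; OCH3(120°)/SH(120°) eclipsed 2.3; F(240°)/CH2Cl(240°) eclipsed 2.0 → 5.2 kcal/mol.
CH2Cl at 300° (staggered): OCH3(120°)/SH(180°) gauche 0.8; F(240°)/CH2Cl(300°) gauche 0.8; F(240°)/SH(180°) gauche 0.7 → 2.3 kcal/mol.
The minimum (1.7 kcal/mol) occurs with CH2Cl at 60°.

60°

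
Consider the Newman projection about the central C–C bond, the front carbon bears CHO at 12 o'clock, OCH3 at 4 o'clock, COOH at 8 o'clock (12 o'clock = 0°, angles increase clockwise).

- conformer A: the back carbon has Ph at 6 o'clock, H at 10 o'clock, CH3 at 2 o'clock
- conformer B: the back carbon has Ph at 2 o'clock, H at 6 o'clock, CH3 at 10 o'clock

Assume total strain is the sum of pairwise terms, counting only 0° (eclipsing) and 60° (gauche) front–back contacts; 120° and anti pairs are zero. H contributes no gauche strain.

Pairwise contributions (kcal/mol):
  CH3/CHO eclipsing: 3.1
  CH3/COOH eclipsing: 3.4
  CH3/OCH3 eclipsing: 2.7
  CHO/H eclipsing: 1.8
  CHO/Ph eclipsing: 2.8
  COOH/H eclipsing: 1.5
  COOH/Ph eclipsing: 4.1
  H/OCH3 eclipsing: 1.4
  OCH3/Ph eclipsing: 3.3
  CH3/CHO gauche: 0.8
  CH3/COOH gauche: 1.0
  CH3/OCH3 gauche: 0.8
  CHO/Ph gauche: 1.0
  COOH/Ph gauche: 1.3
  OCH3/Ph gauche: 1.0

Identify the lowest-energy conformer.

A is staggered. CHO at 0° is gauche with CH3 at 60° (0.8); OCH3 at 120° is gauche with Ph at 180° (1.0); OCH3 at 120° is gauche with CH3 at 60° (0.8); COOH at 240° is gauche with Ph at 180° (1.3). Total 3.9 kcal/mol.
B is staggered. CHO at 0° is gauche with Ph at 60° (1.0); CHO at 0° is gauche with CH3 at 300° (0.8); OCH3 at 120° is gauche with Ph at 60° (1.0); COOH at 240° is gauche with CH3 at 300° (1.0). Total 3.8 kcal/mol.
B has the lowest total (3.8 kcal/mol).

B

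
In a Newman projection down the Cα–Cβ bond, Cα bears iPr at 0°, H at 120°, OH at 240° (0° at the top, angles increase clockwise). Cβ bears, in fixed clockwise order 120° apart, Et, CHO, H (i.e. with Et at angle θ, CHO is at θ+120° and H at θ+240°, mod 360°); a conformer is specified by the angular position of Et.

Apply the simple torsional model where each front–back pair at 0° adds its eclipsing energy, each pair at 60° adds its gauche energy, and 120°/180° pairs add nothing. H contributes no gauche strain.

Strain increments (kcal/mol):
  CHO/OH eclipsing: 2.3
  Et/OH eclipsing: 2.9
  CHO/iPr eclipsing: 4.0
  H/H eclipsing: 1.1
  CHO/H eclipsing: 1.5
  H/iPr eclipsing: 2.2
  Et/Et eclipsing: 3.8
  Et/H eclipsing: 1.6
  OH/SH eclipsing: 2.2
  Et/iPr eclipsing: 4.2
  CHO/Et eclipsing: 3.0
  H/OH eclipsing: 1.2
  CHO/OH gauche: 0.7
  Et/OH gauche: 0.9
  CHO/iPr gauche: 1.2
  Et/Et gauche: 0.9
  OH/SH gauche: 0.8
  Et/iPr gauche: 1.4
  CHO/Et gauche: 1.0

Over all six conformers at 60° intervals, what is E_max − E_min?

5.9 kcal/mol

Et at 0° (eclipsed): iPr(0°)/Et(0°) eclipsed 4.2; H(120°)/CHO(120°) eclipsed 1.5; OH(240°)/H(240°) eclipsed 1.2 → 6.9 kcal/mol.
Et at 60° (staggered): iPr(0°)/Et(60°) gauche 1.4; OH(240°)/CHO(180°) gauche 0.7 → 2.1 kcal/mol.
Et at 120° (eclipsed): iPr(0°)/H(0°) eclipsed 2.2; H(120°)/Et(120°) eclipsed 1.6; OH(240°)/CHO(240°) eclipsed 2.3 → 6.1 kcal/mol.
Et at 180° (staggered): iPr(0°)/CHO(300°) gauche 1.2; OH(240°)/Et(180°) gauche 0.9; OH(240°)/CHO(300°) gauche 0.7 → 2.8 kcal/mol.
Et at 240° (eclipsed): iPr(0°)/CHO(0°) eclipsed 4.0; H(120°)/H(120°) eclipsed 1.1; OH(240°)/Et(240°) eclipsed 2.9 → 8.0 kcal/mol.
Et at 300° (staggered): iPr(0°)/Et(300°) gauche 1.4; iPr(0°)/CHO(60°) gauche 1.2; OH(240°)/Et(300°) gauche 0.9 → 3.5 kcal/mol.
Max at 240° (8.0 kcal/mol), min at 60° (2.1 kcal/mol); barrier = 5.9 kcal/mol.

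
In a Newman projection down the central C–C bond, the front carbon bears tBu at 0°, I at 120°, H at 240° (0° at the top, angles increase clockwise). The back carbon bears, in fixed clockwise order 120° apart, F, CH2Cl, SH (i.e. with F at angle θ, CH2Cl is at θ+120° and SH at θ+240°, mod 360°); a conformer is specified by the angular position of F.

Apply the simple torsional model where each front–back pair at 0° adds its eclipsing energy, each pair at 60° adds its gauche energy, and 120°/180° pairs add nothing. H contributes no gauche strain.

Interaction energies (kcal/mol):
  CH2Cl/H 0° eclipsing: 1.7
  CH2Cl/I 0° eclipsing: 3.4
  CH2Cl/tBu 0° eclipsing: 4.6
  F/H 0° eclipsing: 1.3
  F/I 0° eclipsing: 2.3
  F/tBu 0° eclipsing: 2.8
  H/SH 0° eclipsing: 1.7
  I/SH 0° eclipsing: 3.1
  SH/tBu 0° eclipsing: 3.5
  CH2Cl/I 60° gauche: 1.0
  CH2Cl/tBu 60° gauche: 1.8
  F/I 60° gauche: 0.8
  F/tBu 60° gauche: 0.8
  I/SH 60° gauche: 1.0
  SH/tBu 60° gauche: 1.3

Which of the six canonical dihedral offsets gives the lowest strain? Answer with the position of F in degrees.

60°

F at 0° (eclipsed): tBu–F eclipsed, I–CH2Cl eclipsed, H–SH eclipsed; 2.8 + 3.4 + 1.7 = 7.9 kcal/mol.
F at 60° (staggered): tBu–F gauche, tBu–SH gauche, I–F gauche, I–CH2Cl gauche; 0.8 + 1.3 + 0.8 + 1.0 = 3.9 kcal/mol.
F at 120° (eclipsed): tBu–SH eclipsed, I–F eclipsed, H–CH2Cl eclipsed; 3.5 + 2.3 + 1.7 = 7.5 kcal/mol.
F at 180° (staggered): tBu–CH2Cl gauche, tBu–SH gauche, I–F gauche, I–SH gauche; 1.8 + 1.3 + 0.8 + 1.0 = 4.9 kcal/mol.
F at 240° (eclipsed): tBu–CH2Cl eclipsed, I–SH eclipsed, H–F eclipsed; 4.6 + 3.1 + 1.3 = 9.0 kcal/mol.
F at 300° (staggered): tBu–F gauche, tBu–CH2Cl gauche, I–CH2Cl gauche, I–SH gauche; 0.8 + 1.8 + 1.0 + 1.0 = 4.6 kcal/mol.
The minimum (3.9 kcal/mol) occurs with F at 60°.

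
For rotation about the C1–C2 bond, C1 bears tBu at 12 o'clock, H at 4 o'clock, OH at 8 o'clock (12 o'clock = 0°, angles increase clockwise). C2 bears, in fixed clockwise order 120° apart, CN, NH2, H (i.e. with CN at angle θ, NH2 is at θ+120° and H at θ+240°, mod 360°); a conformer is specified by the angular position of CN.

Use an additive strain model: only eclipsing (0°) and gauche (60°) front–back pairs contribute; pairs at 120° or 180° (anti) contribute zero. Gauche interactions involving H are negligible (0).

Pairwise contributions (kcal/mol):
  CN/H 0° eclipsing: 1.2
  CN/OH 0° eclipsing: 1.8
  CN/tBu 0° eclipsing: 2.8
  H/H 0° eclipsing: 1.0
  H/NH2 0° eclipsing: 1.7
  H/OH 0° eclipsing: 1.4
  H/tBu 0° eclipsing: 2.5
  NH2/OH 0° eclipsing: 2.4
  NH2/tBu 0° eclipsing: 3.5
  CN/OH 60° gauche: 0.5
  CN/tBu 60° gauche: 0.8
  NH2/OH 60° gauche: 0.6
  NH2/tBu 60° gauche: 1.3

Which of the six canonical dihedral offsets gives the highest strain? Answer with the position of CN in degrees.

CN at 0° (eclipsed): tBu(0°)/CN(0°) eclipsed 2.8; H(120°)/NH2(120°) eclipsed 1.7; OH(240°)/H(240°) eclipsed 1.4 → 5.9 kcal/mol.
CN at 60° (staggered): tBu(0°)/CN(60°) gauche 0.8; OH(240°)/NH2(180°) gauche 0.6 → 1.4 kcal/mol.
CN at 120° (eclipsed): tBu(0°)/H(0°) eclipsed 2.5; H(120°)/CN(120°) eclipsed 1.2; OH(240°)/NH2(240°) eclipsed 2.4 → 6.1 kcal/mol.
CN at 180° (staggered): tBu(0°)/NH2(300°) gauche 1.3; OH(240°)/CN(180°) gauche 0.5; OH(240°)/NH2(300°) gauche 0.6 → 2.4 kcal/mol.
CN at 240° (eclipsed): tBu(0°)/NH2(0°) eclipsed 3.5; H(120°)/H(120°) eclipsed 1.0; OH(240°)/CN(240°) eclipsed 1.8 → 6.3 kcal/mol.
CN at 300° (staggered): tBu(0°)/CN(300°) gauche 0.8; tBu(0°)/NH2(60°) gauche 1.3; OH(240°)/CN(300°) gauche 0.5 → 2.6 kcal/mol.
The maximum (6.3 kcal/mol) occurs with CN at 240°.

240°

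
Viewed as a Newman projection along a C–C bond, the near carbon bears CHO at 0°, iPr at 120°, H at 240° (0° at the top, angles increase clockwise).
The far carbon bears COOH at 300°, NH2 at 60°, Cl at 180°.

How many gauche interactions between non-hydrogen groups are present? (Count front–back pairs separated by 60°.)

Non-H gauche pairs: CHO(0°)/COOH(300°); CHO(0°)/NH2(60°); iPr(120°)/NH2(60°); iPr(120°)/Cl(180°) — 4 interactions.

4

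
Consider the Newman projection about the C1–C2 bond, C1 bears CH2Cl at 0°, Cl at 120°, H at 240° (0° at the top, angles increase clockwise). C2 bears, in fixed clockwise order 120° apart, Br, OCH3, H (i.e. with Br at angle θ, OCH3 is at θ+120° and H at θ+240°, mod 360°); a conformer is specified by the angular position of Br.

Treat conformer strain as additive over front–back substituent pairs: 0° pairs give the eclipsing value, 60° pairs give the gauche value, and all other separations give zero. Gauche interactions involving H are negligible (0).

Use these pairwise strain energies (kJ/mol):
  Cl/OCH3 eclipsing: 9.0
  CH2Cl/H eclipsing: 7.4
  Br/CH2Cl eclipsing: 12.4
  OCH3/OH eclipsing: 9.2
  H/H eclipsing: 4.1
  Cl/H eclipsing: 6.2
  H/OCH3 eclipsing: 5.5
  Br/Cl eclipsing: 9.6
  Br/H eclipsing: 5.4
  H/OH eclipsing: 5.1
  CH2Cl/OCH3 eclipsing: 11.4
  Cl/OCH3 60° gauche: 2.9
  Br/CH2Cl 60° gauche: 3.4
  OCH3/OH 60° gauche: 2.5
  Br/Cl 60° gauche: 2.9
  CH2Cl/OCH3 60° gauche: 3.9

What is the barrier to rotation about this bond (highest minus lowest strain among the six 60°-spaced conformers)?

Br at 0° (eclipsed): CH2Cl–Br eclipsed, Cl–OCH3 eclipsed, H–H eclipsed; 12.4 + 9.0 + 4.1 = 25.5 kJ/mol.
Br at 60° (staggered): CH2Cl–Br gauche, Cl–Br gauche, Cl–OCH3 gauche; 3.4 + 2.9 + 2.9 = 9.2 kJ/mol.
Br at 120° (eclipsed): CH2Cl–H eclipsed, Cl–Br eclipsed, H–OCH3 eclipsed; 7.4 + 9.6 + 5.5 = 22.5 kJ/mol.
Br at 180° (staggered): CH2Cl–OCH3 gauche, Cl–Br gauche; 3.9 + 2.9 = 6.8 kJ/mol.
Br at 240° (eclipsed): CH2Cl–OCH3 eclipsed, Cl–H eclipsed, H–Br eclipsed; 11.4 + 6.2 + 5.4 = 23.0 kJ/mol.
Br at 300° (staggered): CH2Cl–Br gauche, CH2Cl–OCH3 gauche, Cl–OCH3 gauche; 3.4 + 3.9 + 2.9 = 10.2 kJ/mol.
Max at 0° (25.5 kJ/mol), min at 180° (6.8 kJ/mol); barrier = 18.7 kJ/mol.

18.7 kJ/mol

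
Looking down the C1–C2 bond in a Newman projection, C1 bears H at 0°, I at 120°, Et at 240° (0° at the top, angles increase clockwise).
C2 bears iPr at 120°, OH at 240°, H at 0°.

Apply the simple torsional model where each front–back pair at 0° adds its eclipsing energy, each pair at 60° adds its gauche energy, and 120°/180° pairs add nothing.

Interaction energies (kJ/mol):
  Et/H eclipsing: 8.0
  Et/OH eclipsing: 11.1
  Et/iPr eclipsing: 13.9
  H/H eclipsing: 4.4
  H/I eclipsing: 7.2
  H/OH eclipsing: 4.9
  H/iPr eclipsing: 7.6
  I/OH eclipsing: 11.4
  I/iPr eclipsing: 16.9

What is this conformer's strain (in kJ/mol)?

32.4 kJ/mol

This conformer (eclipsed): H(0°)/H(0°) eclipsed 4.4; I(120°)/iPr(120°) eclipsed 16.9; Et(240°)/OH(240°) eclipsed 11.1 → 32.4 kJ/mol.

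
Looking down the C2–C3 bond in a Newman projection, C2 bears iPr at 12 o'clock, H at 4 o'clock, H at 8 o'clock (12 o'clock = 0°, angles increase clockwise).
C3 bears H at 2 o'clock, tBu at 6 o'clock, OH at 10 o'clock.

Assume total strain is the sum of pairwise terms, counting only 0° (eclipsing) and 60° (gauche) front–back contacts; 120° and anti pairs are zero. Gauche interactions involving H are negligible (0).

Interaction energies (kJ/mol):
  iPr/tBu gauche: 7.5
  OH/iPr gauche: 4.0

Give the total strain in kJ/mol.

4.0 kJ/mol

This conformer is staggered. iPr at 0° is gauche with OH at 300° (4.0). Total 4.0 kJ/mol.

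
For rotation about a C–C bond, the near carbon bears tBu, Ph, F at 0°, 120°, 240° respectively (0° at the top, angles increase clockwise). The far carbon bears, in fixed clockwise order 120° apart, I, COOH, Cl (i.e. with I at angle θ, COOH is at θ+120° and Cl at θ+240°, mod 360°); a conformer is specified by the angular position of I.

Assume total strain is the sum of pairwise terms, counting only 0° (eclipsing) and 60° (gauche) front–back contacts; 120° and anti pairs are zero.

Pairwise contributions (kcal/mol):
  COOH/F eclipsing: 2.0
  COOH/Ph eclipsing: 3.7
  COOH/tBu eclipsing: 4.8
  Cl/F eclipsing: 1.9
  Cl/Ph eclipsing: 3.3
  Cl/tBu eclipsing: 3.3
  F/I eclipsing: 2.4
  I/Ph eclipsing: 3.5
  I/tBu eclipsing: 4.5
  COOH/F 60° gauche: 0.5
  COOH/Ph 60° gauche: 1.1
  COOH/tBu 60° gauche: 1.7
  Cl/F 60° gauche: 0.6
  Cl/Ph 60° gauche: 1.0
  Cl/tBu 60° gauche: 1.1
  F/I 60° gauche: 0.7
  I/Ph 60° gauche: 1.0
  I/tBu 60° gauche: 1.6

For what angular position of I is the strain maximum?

I at 0° (eclipsed): tBu(0°)/I(0°) eclipsed 4.5; Ph(120°)/COOH(120°) eclipsed 3.7; F(240°)/Cl(240°) eclipsed 1.9 → 10.1 kcal/mol.
I at 60° (staggered): tBu(0°)/I(60°) gauche 1.6; tBu(0°)/Cl(300°) gauche 1.1; Ph(120°)/I(60°) gauche 1.0; Ph(120°)/COOH(180°) gauche 1.1; F(240°)/COOH(180°) gauche 0.5; F(240°)/Cl(300°) gauche 0.6 → 5.9 kcal/mol.
I at 120° (eclipsed): tBu(0°)/Cl(0°) eclipsed 3.3; Ph(120°)/I(120°) eclipsed 3.5; F(240°)/COOH(240°) eclipsed 2.0 → 8.8 kcal/mol.
I at 180° (staggered): tBu(0°)/COOH(300°) gauche 1.7; tBu(0°)/Cl(60°) gauche 1.1; Ph(120°)/I(180°) gauche 1.0; Ph(120°)/Cl(60°) gauche 1.0; F(240°)/I(180°) gauche 0.7; F(240°)/COOH(300°) gauche 0.5 → 6.0 kcal/mol.
I at 240° (eclipsed): tBu(0°)/COOH(0°) eclipsed 4.8; Ph(120°)/Cl(120°) eclipsed 3.3; F(240°)/I(240°) eclipsed 2.4 → 10.5 kcal/mol.
I at 300° (staggered): tBu(0°)/I(300°) gauche 1.6; tBu(0°)/COOH(60°) gauche 1.7; Ph(120°)/COOH(60°) gauche 1.1; Ph(120°)/Cl(180°) gauche 1.0; F(240°)/I(300°) gauche 0.7; F(240°)/Cl(180°) gauche 0.6 → 6.7 kcal/mol.
The maximum (10.5 kcal/mol) occurs with I at 240°.

240°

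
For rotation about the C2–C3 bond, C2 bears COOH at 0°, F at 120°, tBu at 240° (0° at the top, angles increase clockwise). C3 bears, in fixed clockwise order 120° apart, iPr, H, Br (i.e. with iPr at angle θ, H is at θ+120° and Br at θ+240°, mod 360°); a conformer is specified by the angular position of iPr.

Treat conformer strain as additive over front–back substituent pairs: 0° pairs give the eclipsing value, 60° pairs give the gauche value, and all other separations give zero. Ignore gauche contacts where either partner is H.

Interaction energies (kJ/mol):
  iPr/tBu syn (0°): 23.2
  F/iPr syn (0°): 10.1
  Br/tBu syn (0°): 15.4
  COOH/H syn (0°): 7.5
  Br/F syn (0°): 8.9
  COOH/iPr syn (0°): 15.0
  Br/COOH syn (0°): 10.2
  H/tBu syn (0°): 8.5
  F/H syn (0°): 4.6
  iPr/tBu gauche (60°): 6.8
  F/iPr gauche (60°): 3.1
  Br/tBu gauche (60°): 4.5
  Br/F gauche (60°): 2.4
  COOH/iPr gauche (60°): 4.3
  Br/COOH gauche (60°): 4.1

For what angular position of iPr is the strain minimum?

iPr at 0° (eclipsed): COOH(0°)/iPr(0°) eclipsed 15.0; F(120°)/H(120°) eclipsed 4.6; tBu(240°)/Br(240°) eclipsed 15.4 → 35.0 kJ/mol.
iPr at 60° (staggered): COOH(0°)/iPr(60°) gauche 4.3; COOH(0°)/Br(300°) gauche 4.1; F(120°)/iPr(60°) gauche 3.1; tBu(240°)/Br(300°) gauche 4.5 → 16.0 kJ/mol.
iPr at 120° (eclipsed): COOH(0°)/Br(0°) eclipsed 10.2; F(120°)/iPr(120°) eclipsed 10.1; tBu(240°)/H(240°) eclipsed 8.5 → 28.8 kJ/mol.
iPr at 180° (staggered): COOH(0°)/Br(60°) gauche 4.1; F(120°)/iPr(180°) gauche 3.1; F(120°)/Br(60°) gauche 2.4; tBu(240°)/iPr(180°) gauche 6.8 → 16.4 kJ/mol.
iPr at 240° (eclipsed): COOH(0°)/H(0°) eclipsed 7.5; F(120°)/Br(120°) eclipsed 8.9; tBu(240°)/iPr(240°) eclipsed 23.2 → 39.6 kJ/mol.
iPr at 300° (staggered): COOH(0°)/iPr(300°) gauche 4.3; F(120°)/Br(180°) gauche 2.4; tBu(240°)/iPr(300°) gauche 6.8; tBu(240°)/Br(180°) gauche 4.5 → 18.0 kJ/mol.
The minimum (16.0 kJ/mol) occurs with iPr at 60°.

60°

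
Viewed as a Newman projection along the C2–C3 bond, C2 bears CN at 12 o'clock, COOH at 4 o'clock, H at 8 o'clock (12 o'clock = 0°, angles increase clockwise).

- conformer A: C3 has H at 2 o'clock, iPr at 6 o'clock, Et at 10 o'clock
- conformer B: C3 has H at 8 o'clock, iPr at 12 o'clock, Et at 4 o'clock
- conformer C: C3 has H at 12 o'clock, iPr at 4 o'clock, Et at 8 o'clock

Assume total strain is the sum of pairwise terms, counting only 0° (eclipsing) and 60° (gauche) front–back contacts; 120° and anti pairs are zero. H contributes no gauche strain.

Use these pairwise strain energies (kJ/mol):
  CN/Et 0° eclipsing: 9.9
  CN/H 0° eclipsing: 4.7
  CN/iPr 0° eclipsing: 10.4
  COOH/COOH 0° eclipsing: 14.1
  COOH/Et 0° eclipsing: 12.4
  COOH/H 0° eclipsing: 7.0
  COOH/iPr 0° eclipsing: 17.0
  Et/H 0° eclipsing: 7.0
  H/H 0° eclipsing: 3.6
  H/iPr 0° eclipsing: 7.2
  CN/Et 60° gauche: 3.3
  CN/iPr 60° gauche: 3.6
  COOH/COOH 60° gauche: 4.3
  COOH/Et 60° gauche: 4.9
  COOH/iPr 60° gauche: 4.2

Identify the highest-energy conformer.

A (staggered): CN–Et gauche, COOH–iPr gauche; 3.3 + 4.2 = 7.5 kJ/mol.
B (eclipsed): CN–iPr eclipsed, COOH–Et eclipsed, H–H eclipsed; 10.4 + 12.4 + 3.6 = 26.4 kJ/mol.
C (eclipsed): CN–H eclipsed, COOH–iPr eclipsed, H–Et eclipsed; 4.7 + 17.0 + 7.0 = 28.7 kJ/mol.
C has the highest total (28.7 kJ/mol).

C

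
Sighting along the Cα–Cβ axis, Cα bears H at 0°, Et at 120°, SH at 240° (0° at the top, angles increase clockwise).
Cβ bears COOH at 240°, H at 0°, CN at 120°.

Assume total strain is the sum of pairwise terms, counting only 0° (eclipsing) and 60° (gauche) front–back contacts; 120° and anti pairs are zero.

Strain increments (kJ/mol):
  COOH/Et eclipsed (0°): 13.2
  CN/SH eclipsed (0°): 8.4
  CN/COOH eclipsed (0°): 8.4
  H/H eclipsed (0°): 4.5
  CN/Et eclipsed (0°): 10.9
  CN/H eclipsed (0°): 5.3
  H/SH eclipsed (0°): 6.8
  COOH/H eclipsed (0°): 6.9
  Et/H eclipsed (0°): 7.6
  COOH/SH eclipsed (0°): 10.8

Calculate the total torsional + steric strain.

26.2 kJ/mol

This conformer (eclipsed): H–H eclipsed, Et–CN eclipsed, SH–COOH eclipsed; 4.5 + 10.9 + 10.8 = 26.2 kJ/mol.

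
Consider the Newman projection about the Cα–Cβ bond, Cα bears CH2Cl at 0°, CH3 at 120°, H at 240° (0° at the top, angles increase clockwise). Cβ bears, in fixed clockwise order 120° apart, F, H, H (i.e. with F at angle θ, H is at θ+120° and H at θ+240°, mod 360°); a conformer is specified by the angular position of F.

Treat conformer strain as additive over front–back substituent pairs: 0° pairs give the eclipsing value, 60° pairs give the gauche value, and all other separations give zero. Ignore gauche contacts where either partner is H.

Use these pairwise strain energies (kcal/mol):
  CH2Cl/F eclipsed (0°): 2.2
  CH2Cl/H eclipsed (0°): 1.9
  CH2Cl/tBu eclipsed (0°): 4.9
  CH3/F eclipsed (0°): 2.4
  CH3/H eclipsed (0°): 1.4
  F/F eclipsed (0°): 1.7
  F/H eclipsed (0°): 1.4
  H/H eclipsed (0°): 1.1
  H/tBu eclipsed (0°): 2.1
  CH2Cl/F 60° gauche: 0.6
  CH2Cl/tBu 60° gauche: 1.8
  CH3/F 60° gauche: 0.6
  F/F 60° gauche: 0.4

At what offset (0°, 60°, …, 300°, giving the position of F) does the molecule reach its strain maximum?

F at 0° is eclipsed. CH2Cl at 0° is eclipsed with F at 0° (2.2); CH3 at 120° is eclipsed with H at 120° (1.4); H at 240° is eclipsed with H at 240° (1.1). Total 4.7 kcal/mol.
F at 60° is staggered. CH2Cl at 0° is gauche with F at 60° (0.6); CH3 at 120° is gauche with F at 60° (0.6). Total 1.2 kcal/mol.
F at 120° is eclipsed. CH2Cl at 0° is eclipsed with H at 0° (1.9); CH3 at 120° is eclipsed with F at 120° (2.4); H at 240° is eclipsed with H at 240° (1.1). Total 5.4 kcal/mol.
F at 180° is staggered. CH3 at 120° is gauche with F at 180° (0.6). Total 0.6 kcal/mol.
F at 240° is eclipsed. CH2Cl at 0° is eclipsed with H at 0° (1.9); CH3 at 120° is eclipsed with H at 120° (1.4); H at 240° is eclipsed with F at 240° (1.4). Total 4.7 kcal/mol.
F at 300° is staggered. CH2Cl at 0° is gauche with F at 300° (0.6). Total 0.6 kcal/mol.
The maximum (5.4 kcal/mol) occurs with F at 120°.

120°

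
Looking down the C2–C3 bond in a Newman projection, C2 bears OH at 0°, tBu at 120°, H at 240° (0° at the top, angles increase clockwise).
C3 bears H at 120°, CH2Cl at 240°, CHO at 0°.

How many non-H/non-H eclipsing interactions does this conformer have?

Non-H eclipsing pairs: OH(0°)/CHO(0°) — 1 interaction.

1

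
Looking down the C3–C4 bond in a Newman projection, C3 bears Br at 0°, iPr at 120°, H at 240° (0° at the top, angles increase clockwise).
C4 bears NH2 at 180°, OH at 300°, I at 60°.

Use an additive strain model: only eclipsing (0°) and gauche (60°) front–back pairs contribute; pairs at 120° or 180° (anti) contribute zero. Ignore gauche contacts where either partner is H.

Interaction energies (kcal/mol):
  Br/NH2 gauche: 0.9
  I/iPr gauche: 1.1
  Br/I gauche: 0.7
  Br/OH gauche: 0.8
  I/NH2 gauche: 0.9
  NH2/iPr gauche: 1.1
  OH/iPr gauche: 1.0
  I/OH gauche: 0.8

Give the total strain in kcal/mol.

This conformer is staggered. Br at 0° is gauche with OH at 300° (0.8); Br at 0° is gauche with I at 60° (0.7); iPr at 120° is gauche with NH2 at 180° (1.1); iPr at 120° is gauche with I at 60° (1.1). Total 3.7 kcal/mol.

3.7 kcal/mol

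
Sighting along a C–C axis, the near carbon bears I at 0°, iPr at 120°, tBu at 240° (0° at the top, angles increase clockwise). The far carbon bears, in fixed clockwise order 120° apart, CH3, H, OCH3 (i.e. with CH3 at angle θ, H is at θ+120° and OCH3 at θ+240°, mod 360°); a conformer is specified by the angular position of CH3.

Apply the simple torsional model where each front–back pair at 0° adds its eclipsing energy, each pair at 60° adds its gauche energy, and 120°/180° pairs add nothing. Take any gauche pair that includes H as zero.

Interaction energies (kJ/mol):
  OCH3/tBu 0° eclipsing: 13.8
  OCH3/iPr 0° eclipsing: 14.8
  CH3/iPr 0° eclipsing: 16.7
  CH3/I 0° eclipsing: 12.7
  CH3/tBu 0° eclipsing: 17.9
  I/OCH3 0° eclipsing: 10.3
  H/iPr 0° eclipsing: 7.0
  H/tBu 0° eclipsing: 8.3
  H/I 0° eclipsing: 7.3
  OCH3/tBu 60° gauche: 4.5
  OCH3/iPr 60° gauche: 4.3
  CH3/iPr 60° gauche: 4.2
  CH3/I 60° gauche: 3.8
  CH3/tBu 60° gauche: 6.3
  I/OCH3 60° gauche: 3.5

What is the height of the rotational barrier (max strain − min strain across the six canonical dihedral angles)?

24.0 kJ/mol

CH3 at 0° (eclipsed): I(0°)/CH3(0°) eclipsed 12.7; iPr(120°)/H(120°) eclipsed 7.0; tBu(240°)/OCH3(240°) eclipsed 13.8 → 33.5 kJ/mol.
CH3 at 60° (staggered): I(0°)/CH3(60°) gauche 3.8; I(0°)/OCH3(300°) gauche 3.5; iPr(120°)/CH3(60°) gauche 4.2; tBu(240°)/OCH3(300°) gauche 4.5 → 16.0 kJ/mol.
CH3 at 120° (eclipsed): I(0°)/OCH3(0°) eclipsed 10.3; iPr(120°)/CH3(120°) eclipsed 16.7; tBu(240°)/H(240°) eclipsed 8.3 → 35.3 kJ/mol.
CH3 at 180° (staggered): I(0°)/OCH3(60°) gauche 3.5; iPr(120°)/CH3(180°) gauche 4.2; iPr(120°)/OCH3(60°) gauche 4.3; tBu(240°)/CH3(180°) gauche 6.3 → 18.3 kJ/mol.
CH3 at 240° (eclipsed): I(0°)/H(0°) eclipsed 7.3; iPr(120°)/OCH3(120°) eclipsed 14.8; tBu(240°)/CH3(240°) eclipsed 17.9 → 40.0 kJ/mol.
CH3 at 300° (staggered): I(0°)/CH3(300°) gauche 3.8; iPr(120°)/OCH3(180°) gauche 4.3; tBu(240°)/CH3(300°) gauche 6.3; tBu(240°)/OCH3(180°) gauche 4.5 → 18.9 kJ/mol.
Max at 240° (40.0 kJ/mol), min at 60° (16.0 kJ/mol); barrier = 24.0 kJ/mol.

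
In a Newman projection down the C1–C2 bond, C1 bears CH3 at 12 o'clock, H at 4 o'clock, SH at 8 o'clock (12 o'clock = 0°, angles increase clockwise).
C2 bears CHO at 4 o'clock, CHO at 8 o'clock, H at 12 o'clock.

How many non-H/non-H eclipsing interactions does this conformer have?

1

Non-H eclipsing pairs: SH(240°)/CHO(240°) — 1 interaction.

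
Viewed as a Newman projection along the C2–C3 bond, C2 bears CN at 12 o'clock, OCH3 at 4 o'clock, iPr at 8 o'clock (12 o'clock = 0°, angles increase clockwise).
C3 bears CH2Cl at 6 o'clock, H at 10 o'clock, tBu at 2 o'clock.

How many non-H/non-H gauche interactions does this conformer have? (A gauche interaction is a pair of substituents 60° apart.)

Non-H gauche pairs: CN(0°)/tBu(60°); OCH3(120°)/CH2Cl(180°); OCH3(120°)/tBu(60°); iPr(240°)/CH2Cl(180°) — 4 interactions.

4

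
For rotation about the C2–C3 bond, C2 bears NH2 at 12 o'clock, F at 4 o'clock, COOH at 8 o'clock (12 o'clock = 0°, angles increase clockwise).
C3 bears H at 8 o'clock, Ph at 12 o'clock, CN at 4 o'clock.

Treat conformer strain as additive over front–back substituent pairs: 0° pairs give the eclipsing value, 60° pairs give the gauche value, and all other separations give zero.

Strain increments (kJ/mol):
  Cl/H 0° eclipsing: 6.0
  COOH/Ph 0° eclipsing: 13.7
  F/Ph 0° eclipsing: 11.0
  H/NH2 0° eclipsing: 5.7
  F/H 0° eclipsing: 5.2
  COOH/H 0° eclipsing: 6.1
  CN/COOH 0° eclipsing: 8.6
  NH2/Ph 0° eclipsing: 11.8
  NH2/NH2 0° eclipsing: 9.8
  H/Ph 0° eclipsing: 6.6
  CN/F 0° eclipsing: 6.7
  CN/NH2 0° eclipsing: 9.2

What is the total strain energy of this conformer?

24.6 kJ/mol

This conformer is eclipsed. NH2 at 0° is eclipsed with Ph at 0° (11.8); F at 120° is eclipsed with CN at 120° (6.7); COOH at 240° is eclipsed with H at 240° (6.1). Total 24.6 kJ/mol.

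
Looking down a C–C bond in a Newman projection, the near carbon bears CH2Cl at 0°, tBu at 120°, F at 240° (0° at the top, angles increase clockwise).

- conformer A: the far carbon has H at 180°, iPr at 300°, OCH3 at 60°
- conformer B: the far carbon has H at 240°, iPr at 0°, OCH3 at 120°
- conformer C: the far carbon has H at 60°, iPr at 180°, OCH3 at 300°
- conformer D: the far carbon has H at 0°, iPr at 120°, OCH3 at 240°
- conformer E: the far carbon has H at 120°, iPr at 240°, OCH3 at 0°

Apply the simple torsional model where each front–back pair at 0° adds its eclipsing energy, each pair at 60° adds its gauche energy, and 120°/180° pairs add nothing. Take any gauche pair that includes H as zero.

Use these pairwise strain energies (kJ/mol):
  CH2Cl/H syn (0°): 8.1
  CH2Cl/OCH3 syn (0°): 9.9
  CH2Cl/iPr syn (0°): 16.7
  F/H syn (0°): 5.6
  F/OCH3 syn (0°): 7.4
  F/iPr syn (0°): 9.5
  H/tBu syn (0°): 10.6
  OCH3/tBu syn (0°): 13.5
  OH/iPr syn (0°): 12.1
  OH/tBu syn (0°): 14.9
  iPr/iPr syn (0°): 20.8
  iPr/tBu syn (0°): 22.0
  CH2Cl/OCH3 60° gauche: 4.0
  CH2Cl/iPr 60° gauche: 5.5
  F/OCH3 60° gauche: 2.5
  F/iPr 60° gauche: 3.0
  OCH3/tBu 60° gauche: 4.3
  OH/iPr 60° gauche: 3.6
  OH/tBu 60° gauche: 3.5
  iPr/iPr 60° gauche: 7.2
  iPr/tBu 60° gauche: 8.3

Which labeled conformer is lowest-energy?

A (staggered): CH2Cl–iPr gauche, CH2Cl–OCH3 gauche, tBu–OCH3 gauche, F–iPr gauche; 5.5 + 4.0 + 4.3 + 3.0 = 16.8 kJ/mol.
B (eclipsed): CH2Cl–iPr eclipsed, tBu–OCH3 eclipsed, F–H eclipsed; 16.7 + 13.5 + 5.6 = 35.8 kJ/mol.
C (staggered): CH2Cl–OCH3 gauche, tBu–iPr gauche, F–iPr gauche, F–OCH3 gauche; 4.0 + 8.3 + 3.0 + 2.5 = 17.8 kJ/mol.
D (eclipsed): CH2Cl–H eclipsed, tBu–iPr eclipsed, F–OCH3 eclipsed; 8.1 + 22.0 + 7.4 = 37.5 kJ/mol.
E (eclipsed): CH2Cl–OCH3 eclipsed, tBu–H eclipsed, F–iPr eclipsed; 9.9 + 10.6 + 9.5 = 30.0 kJ/mol.
A has the lowest total (16.8 kJ/mol).

A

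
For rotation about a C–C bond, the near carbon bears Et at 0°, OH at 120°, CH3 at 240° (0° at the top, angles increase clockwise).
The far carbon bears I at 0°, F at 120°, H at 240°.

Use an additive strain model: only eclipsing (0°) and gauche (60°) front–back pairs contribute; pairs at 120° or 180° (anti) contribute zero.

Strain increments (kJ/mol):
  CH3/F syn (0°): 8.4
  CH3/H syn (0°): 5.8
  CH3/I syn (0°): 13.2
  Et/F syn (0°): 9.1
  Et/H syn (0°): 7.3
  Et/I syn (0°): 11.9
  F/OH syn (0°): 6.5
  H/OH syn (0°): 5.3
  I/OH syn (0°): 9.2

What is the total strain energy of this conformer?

This conformer (eclipsed): Et(0°)/I(0°) eclipsed 11.9; OH(120°)/F(120°) eclipsed 6.5; CH3(240°)/H(240°) eclipsed 5.8 → 24.2 kJ/mol.

24.2 kJ/mol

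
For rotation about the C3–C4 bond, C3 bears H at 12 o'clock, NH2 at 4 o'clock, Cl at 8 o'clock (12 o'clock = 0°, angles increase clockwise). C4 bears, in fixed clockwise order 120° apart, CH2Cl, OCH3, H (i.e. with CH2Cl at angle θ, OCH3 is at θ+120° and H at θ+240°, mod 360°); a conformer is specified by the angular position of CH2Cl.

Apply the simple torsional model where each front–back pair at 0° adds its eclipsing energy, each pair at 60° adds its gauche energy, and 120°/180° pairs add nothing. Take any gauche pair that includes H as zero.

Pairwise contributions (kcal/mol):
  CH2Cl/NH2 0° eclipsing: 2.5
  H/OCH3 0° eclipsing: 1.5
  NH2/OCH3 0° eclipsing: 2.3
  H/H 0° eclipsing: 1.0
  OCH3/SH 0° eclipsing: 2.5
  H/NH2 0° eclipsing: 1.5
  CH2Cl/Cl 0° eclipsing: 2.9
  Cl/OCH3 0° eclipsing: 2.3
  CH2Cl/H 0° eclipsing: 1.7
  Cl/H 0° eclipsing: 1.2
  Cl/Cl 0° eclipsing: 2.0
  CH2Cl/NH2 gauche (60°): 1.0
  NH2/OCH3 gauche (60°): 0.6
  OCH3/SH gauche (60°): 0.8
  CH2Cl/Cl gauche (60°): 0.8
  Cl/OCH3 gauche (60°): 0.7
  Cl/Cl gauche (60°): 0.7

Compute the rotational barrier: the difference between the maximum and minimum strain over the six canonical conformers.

4.5 kcal/mol

CH2Cl at 0° (eclipsed): H–CH2Cl eclipsed, NH2–OCH3 eclipsed, Cl–H eclipsed; 1.7 + 2.3 + 1.2 = 5.2 kcal/mol.
CH2Cl at 60° (staggered): NH2–CH2Cl gauche, NH2–OCH3 gauche, Cl–OCH3 gauche; 1.0 + 0.6 + 0.7 = 2.3 kcal/mol.
CH2Cl at 120° (eclipsed): H–H eclipsed, NH2–CH2Cl eclipsed, Cl–OCH3 eclipsed; 1.0 + 2.5 + 2.3 = 5.8 kcal/mol.
CH2Cl at 180° (staggered): NH2–CH2Cl gauche, Cl–CH2Cl gauche, Cl–OCH3 gauche; 1.0 + 0.8 + 0.7 = 2.5 kcal/mol.
CH2Cl at 240° (eclipsed): H–OCH3 eclipsed, NH2–H eclipsed, Cl–CH2Cl eclipsed; 1.5 + 1.5 + 2.9 = 5.9 kcal/mol.
CH2Cl at 300° (staggered): NH2–OCH3 gauche, Cl–CH2Cl gauche; 0.6 + 0.8 = 1.4 kcal/mol.
Max at 240° (5.9 kcal/mol), min at 300° (1.4 kcal/mol); barrier = 4.5 kcal/mol.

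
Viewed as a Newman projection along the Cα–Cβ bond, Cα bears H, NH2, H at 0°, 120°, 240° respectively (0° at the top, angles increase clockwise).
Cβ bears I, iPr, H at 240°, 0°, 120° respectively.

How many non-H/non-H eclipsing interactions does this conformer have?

0

Every eclipsing pair involves H, so the count is 0.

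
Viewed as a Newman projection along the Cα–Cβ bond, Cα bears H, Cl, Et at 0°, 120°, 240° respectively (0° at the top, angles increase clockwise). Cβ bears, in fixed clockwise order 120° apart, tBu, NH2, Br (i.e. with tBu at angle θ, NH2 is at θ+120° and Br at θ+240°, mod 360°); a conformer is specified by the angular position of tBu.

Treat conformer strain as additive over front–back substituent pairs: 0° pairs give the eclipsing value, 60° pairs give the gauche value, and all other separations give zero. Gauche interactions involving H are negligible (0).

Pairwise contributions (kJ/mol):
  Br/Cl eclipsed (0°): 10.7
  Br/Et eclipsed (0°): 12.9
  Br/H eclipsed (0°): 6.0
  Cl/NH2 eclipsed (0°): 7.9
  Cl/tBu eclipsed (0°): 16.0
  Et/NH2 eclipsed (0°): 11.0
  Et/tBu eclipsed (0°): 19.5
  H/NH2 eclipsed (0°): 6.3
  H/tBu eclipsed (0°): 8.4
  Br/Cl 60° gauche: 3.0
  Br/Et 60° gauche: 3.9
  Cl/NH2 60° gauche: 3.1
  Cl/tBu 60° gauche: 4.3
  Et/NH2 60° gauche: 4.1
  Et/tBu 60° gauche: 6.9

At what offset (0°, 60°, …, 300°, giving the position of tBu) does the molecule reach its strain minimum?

tBu at 0° (eclipsed): H(0°)/tBu(0°) eclipsed 8.4; Cl(120°)/NH2(120°) eclipsed 7.9; Et(240°)/Br(240°) eclipsed 12.9 → 29.2 kJ/mol.
tBu at 60° (staggered): Cl(120°)/tBu(60°) gauche 4.3; Cl(120°)/NH2(180°) gauche 3.1; Et(240°)/NH2(180°) gauche 4.1; Et(240°)/Br(300°) gauche 3.9 → 15.4 kJ/mol.
tBu at 120° (eclipsed): H(0°)/Br(0°) eclipsed 6.0; Cl(120°)/tBu(120°) eclipsed 16.0; Et(240°)/NH2(240°) eclipsed 11.0 → 33.0 kJ/mol.
tBu at 180° (staggered): Cl(120°)/tBu(180°) gauche 4.3; Cl(120°)/Br(60°) gauche 3.0; Et(240°)/tBu(180°) gauche 6.9; Et(240°)/NH2(300°) gauche 4.1 → 18.3 kJ/mol.
tBu at 240° (eclipsed): H(0°)/NH2(0°) eclipsed 6.3; Cl(120°)/Br(120°) eclipsed 10.7; Et(240°)/tBu(240°) eclipsed 19.5 → 36.5 kJ/mol.
tBu at 300° (staggered): Cl(120°)/NH2(60°) gauche 3.1; Cl(120°)/Br(180°) gauche 3.0; Et(240°)/tBu(300°) gauche 6.9; Et(240°)/Br(180°) gauche 3.9 → 16.9 kJ/mol.
The minimum (15.4 kJ/mol) occurs with tBu at 60°.

60°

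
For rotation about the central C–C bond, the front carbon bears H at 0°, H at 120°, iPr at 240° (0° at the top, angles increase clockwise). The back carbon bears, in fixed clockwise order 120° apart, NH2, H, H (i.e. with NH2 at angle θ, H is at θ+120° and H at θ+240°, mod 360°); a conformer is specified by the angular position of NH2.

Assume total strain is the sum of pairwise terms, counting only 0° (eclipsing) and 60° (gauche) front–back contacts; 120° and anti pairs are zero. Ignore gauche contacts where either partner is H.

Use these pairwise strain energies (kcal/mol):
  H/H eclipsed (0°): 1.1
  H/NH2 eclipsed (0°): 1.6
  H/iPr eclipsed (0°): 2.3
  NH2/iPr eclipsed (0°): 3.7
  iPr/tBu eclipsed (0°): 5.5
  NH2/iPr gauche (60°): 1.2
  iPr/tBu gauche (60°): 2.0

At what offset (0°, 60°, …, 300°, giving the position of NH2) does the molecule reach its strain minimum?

60°

NH2 at 0° (eclipsed): H(0°)/NH2(0°) eclipsed 1.6; H(120°)/H(120°) eclipsed 1.1; iPr(240°)/H(240°) eclipsed 2.3 → 5.0 kcal/mol.
NH2 at 60° (staggered): no non-H gauche contacts → 0.0 kcal/mol.
NH2 at 120° (eclipsed): H(0°)/H(0°) eclipsed 1.1; H(120°)/NH2(120°) eclipsed 1.6; iPr(240°)/H(240°) eclipsed 2.3 → 5.0 kcal/mol.
NH2 at 180° (staggered): iPr(240°)/NH2(180°) gauche 1.2 → 1.2 kcal/mol.
NH2 at 240° (eclipsed): H(0°)/H(0°) eclipsed 1.1; H(120°)/H(120°) eclipsed 1.1; iPr(240°)/NH2(240°) eclipsed 3.7 → 5.9 kcal/mol.
NH2 at 300° (staggered): iPr(240°)/NH2(300°) gauche 1.2 → 1.2 kcal/mol.
The minimum (0.0 kcal/mol) occurs with NH2 at 60°.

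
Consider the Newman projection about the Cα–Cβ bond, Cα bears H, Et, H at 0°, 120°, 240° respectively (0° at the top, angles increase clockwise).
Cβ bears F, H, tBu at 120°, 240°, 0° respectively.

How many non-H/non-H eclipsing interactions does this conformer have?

1

Non-H eclipsing pairs: Et(120°)/F(120°) — 1 interaction.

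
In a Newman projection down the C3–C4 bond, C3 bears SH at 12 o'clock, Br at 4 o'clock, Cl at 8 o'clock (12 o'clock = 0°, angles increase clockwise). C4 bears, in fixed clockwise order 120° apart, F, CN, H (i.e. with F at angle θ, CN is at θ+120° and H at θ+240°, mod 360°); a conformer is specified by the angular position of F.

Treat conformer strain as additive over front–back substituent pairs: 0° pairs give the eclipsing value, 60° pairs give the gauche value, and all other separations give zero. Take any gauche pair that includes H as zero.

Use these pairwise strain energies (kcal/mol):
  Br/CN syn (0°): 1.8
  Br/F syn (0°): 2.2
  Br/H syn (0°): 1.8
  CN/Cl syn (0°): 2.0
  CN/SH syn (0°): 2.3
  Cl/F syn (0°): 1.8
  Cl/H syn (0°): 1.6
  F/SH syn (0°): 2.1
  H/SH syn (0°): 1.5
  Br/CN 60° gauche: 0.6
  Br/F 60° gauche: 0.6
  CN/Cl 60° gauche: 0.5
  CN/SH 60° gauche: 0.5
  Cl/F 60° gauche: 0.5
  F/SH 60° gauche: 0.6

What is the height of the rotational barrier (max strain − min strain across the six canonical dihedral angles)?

3.8 kcal/mol

F at 0° (eclipsed): SH(0°)/F(0°) eclipsed 2.1; Br(120°)/CN(120°) eclipsed 1.8; Cl(240°)/H(240°) eclipsed 1.6 → 5.5 kcal/mol.
F at 60° (staggered): SH(0°)/F(60°) gauche 0.6; Br(120°)/F(60°) gauche 0.6; Br(120°)/CN(180°) gauche 0.6; Cl(240°)/CN(180°) gauche 0.5 → 2.3 kcal/mol.
F at 120° (eclipsed): SH(0°)/H(0°) eclipsed 1.5; Br(120°)/F(120°) eclipsed 2.2; Cl(240°)/CN(240°) eclipsed 2.0 → 5.7 kcal/mol.
F at 180° (staggered): SH(0°)/CN(300°) gauche 0.5; Br(120°)/F(180°) gauche 0.6; Cl(240°)/F(180°) gauche 0.5; Cl(240°)/CN(300°) gauche 0.5 → 2.1 kcal/mol.
F at 240° (eclipsed): SH(0°)/CN(0°) eclipsed 2.3; Br(120°)/H(120°) eclipsed 1.8; Cl(240°)/F(240°) eclipsed 1.8 → 5.9 kcal/mol.
F at 300° (staggered): SH(0°)/F(300°) gauche 0.6; SH(0°)/CN(60°) gauche 0.5; Br(120°)/CN(60°) gauche 0.6; Cl(240°)/F(300°) gauche 0.5 → 2.2 kcal/mol.
Max at 240° (5.9 kcal/mol), min at 180° (2.1 kcal/mol); barrier = 3.8 kcal/mol.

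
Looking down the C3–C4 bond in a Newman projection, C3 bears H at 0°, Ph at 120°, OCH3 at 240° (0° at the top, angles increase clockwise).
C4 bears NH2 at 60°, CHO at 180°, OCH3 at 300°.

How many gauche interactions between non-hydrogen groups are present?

4

Non-H gauche pairs: Ph(120°)/NH2(60°); Ph(120°)/CHO(180°); OCH3(240°)/CHO(180°); OCH3(240°)/OCH3(300°) — 4 interactions.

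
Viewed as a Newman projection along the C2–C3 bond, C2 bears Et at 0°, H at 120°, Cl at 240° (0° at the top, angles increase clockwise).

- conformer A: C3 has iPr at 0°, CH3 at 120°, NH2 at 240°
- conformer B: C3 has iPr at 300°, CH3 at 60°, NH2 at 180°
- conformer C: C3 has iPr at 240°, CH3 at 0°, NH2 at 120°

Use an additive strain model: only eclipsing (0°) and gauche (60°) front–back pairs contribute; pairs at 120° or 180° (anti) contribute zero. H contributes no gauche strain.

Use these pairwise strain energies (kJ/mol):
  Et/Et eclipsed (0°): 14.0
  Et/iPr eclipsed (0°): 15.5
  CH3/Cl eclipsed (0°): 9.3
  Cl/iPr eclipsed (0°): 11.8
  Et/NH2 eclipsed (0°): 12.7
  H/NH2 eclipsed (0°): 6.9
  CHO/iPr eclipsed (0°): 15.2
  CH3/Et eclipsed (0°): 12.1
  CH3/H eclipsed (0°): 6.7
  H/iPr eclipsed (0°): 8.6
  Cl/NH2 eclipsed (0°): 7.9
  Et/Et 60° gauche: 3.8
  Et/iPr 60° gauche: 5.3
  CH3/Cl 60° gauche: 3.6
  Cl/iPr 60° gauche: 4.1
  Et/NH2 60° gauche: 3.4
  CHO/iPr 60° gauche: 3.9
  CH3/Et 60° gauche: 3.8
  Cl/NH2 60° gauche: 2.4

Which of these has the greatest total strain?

A (eclipsed): Et(0°)/iPr(0°) eclipsed 15.5; H(120°)/CH3(120°) eclipsed 6.7; Cl(240°)/NH2(240°) eclipsed 7.9 → 30.1 kJ/mol.
B (staggered): Et(0°)/iPr(300°) gauche 5.3; Et(0°)/CH3(60°) gauche 3.8; Cl(240°)/iPr(300°) gauche 4.1; Cl(240°)/NH2(180°) gauche 2.4 → 15.6 kJ/mol.
C (eclipsed): Et(0°)/CH3(0°) eclipsed 12.1; H(120°)/NH2(120°) eclipsed 6.9; Cl(240°)/iPr(240°) eclipsed 11.8 → 30.8 kJ/mol.
C has the highest total (30.8 kJ/mol).

C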